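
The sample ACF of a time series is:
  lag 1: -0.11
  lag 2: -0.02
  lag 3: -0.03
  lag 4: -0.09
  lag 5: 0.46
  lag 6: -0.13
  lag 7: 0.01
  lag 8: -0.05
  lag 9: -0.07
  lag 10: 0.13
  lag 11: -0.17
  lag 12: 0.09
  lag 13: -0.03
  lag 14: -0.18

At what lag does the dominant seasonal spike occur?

The largest autocorrelation is r_5 = 0.46; the remaining lags stay at or below 0.13.
The dominant spike at lag 5 indicates a seasonal period of 5.

5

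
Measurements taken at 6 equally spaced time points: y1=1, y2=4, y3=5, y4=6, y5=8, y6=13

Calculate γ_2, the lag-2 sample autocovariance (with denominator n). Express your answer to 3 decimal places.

0.519

Mean ȳ = (1 + 4 + 5 + 6 + 8 + 13)/6 = 6.1667
Deviations: -5.1667, -2.1667, -1.1667, -0.1667, 1.8333, 6.8333
Σ_{t=1}^{4}(y_t−ȳ)(y_{t+2}−ȳ) = 3.1111
γ_2 = 3.1111 / 6 = 0.519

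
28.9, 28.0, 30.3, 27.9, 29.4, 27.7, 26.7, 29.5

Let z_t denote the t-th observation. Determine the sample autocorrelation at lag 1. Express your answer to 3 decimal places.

-0.388

Mean z̄ = (28.9 + 28.0 + 30.3 + 27.9 + 29.4 + 27.7 + 26.7 + 29.5)/8 = 28.5500
Σ(z_t−z̄)(z_{t+1}−z̄) = (-0.1925) + (-0.9625) + (-1.1375) + (-0.5525) + (-0.7225) + (1.5725) + (-1.7575) = -3.7525
Denominator Σ(z_t−z̄)² = 9.6800
r_1 = -3.7525 / 9.6800 = -0.388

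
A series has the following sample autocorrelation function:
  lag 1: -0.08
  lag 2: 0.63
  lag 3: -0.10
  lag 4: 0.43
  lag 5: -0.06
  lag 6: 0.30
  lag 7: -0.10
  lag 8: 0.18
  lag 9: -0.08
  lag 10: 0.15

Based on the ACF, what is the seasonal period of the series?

The largest autocorrelation is r_2 = 0.63, with weaker echoes at lags 4 (0.43), 6 (0.30), 8 (0.18) and 10 (0.15); the remaining lags stay at or below -0.06.
The dominant spike at lag 2 indicates a seasonal period of 2.

2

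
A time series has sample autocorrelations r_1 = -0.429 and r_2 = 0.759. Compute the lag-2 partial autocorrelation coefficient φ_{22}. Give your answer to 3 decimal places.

φ_{22} = (r_2 − r_1²) / (1 − r_1²)
r_1² = (-0.429)² = 0.184041
Numerator = 0.759 − 0.1840 = 0.5750; denominator = 1 − 0.1840 = 0.8160
φ_{22} = 0.5750 / 0.8160 = 0.705

0.705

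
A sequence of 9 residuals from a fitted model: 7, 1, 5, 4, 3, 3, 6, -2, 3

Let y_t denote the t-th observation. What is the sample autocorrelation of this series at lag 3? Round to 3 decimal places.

Mean ȳ = (7 + 1 + 5 + 4 + 3 + 3 + 6 − 2 + 3)/9 = 3.3333
Σ(y_t−ȳ)(y_{t+3}−ȳ) = (2.4444) + (0.7778) + (-0.5556) + (1.7778) + (1.7778) + (0.1111) = 6.3333
Denominator Σ(y_t−ȳ)² = 58.0000
r_3 = 6.3333 / 58.0000 = 0.109

0.109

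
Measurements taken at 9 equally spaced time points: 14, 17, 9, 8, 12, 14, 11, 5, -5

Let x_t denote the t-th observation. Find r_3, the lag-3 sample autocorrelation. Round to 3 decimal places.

-0.203

Mean x̄ = (14 + 17 + 9 + 8 + 12 + 14 + 11 + 5 − 5)/9 = 9.4444
Σ(x_t−x̄)(x_{t+3}−x̄) = (-6.5802) + (19.3086) + (-2.0247) + (-2.2469) + (-11.3580) + (-65.8025) = -68.7037
Denominator Σ(x_t−x̄)² = 338.2222
r_3 = -68.7037 / 338.2222 = -0.203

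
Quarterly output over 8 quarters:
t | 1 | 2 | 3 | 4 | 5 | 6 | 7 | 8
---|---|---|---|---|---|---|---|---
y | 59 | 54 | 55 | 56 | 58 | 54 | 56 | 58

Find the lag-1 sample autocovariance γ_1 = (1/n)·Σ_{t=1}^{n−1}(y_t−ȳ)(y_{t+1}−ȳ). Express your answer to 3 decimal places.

Mean ȳ = (59 + 54 + 55 + 56 + 58 + 54 + 56 + 58)/8 = 56.2500
Deviations: 2.7500, -2.2500, -1.2500, -0.2500, 1.7500, -2.2500, -0.2500, 1.7500
Σ_{t=1}^{7}(y_t−ȳ)(y_{t+1}−ȳ) = -7.3125
γ_1 = -7.3125 / 8 = -0.914

-0.914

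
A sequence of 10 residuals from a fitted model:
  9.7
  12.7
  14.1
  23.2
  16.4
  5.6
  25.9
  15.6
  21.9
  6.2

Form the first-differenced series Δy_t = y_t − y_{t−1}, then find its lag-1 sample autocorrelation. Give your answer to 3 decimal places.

-0.529

First differences Δy: 3.0, 1.4, 9.1, -6.8, -10.8, 20.3, -10.3, 6.3, -15.7
Mean of differences = -0.3889
Numerator Σ(Δy_t−Δȳ)(Δy_{t+1}−Δȳ) = -560.2035
Denominator Σ(Δy_t−Δȳ)² = 1059.6489
r_1(Δy) = -560.2035 / 1059.6489 = -0.529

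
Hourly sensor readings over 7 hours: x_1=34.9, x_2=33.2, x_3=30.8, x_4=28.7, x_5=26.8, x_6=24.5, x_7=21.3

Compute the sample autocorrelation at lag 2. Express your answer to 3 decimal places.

0.166

Mean x̄ = (34.9 + 33.2 + 30.8 + 28.7 + 26.8 + 24.5 + 21.3)/7 = 28.6000
Deviations from mean: 6.3000, 4.6000, 2.2000, 0.1000, -1.8000, -4.1000, -7.3000
Numerator Σ_{t=1}^{5}(x_t−x̄)(x_{t+2}−x̄) = 23.0900
Denominator Σ(x_t−x̄)² = 139.0400
r_2 = 23.0900 / 139.0400 = 0.166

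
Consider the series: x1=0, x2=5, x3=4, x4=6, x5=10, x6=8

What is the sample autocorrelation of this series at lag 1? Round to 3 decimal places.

0.273

Mean x̄ = (0 + 5 + 4 + 6 + 10 + 8)/6 = 5.5000
Deviations from mean: -5.5000, -0.5000, -1.5000, 0.5000, 4.5000, 2.5000
Numerator Σ_{t=1}^{5}(x_t−x̄)(x_{t+1}−x̄) = 16.2500
Denominator Σ(x_t−x̄)² = 59.5000
r_1 = 16.2500 / 59.5000 = 0.273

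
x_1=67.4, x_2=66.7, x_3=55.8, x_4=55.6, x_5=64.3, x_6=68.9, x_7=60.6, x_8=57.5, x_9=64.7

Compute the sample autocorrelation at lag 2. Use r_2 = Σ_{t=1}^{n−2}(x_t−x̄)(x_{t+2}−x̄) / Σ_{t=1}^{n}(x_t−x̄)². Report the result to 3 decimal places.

-0.749

Mean x̄ = (67.4 + 66.7 + 55.8 + 55.6 + 64.3 + 68.9 + 60.6 + 57.5 + 64.7)/9 = 62.3889
Σ(x_t−x̄)(x_{t+2}−x̄) = (-33.0177) + (-29.2677) + (-12.5921) + (-44.2032) + (-3.4188) + (-31.8321) + (-4.1343) = -158.4658
Denominator Σ(x_t−x̄)² = 211.6889
r_2 = -158.4658 / 211.6889 = -0.749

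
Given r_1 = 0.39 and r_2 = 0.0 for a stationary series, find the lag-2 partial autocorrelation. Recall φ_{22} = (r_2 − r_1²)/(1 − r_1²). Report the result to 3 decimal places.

-0.179

φ_{22} = (r_2 − r_1²) / (1 − r_1²)
r_1² = (0.39)² = 0.1521
Numerator = 0.0 − 0.1521 = -0.1521; denominator = 1 − 0.1521 = 0.8479
φ_{22} = -0.1521 / 0.8479 = -0.179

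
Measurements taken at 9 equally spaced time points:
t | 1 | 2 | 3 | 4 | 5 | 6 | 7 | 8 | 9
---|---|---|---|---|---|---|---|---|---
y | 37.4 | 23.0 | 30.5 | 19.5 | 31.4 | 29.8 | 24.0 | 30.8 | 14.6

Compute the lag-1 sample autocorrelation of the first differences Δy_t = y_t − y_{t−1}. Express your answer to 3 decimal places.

-0.579

First differences Δy: -14.4, 7.5, -11.0, 11.9, -1.6, -5.8, 6.8, -16.2
Mean of differences = -2.8500
Numerator Σ(Δy_t−Δȳ)(Δy_{t+1}−Δȳ) = -466.6525
Denominator Σ(Δy_t−Δȳ)² = 806.1200
r_1(Δy) = -466.6525 / 806.1200 = -0.579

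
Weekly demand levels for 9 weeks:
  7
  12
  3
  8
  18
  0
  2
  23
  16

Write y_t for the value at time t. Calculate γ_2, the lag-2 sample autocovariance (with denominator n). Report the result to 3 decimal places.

-29.237

Mean ȳ = (7 + 12 + 3 + 8 + 18 + 0 + 2 + 23 + 16)/9 = 9.8889
Σ_{t=1}^{7}(y_t−ȳ)(y_{t+2}−ȳ) = -263.1358
γ_2 = -263.1358 / 9 = -29.237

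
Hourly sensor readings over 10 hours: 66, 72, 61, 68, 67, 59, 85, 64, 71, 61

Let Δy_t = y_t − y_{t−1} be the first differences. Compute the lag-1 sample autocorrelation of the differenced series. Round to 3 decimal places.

First differences Δy: 6, -11, 7, -1, -8, 26, -21, 7, -10
Mean of differences = -0.5556
Numerator Σ(Δy_t−Δȳ)(Δy_{t+1}−Δȳ) = -1113.8642
Denominator Σ(Δy_t−Δȳ)² = 1534.2222
r_1(Δy) = -1113.8642 / 1534.2222 = -0.726

-0.726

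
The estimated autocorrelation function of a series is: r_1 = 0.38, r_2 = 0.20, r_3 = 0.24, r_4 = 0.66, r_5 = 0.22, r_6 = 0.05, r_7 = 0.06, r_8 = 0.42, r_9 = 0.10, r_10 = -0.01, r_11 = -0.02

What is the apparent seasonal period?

4

The largest autocorrelation is r_4 = 0.66, with a weaker echo at lag 8 (0.42); the remaining lags stay at or below 0.38. The elevated value at lag 1 (0.38), dropping to 0.20 at lag 2, reflects decaying short-term dependence rather than seasonality.
The dominant spike at lag 4 indicates a seasonal period of 4.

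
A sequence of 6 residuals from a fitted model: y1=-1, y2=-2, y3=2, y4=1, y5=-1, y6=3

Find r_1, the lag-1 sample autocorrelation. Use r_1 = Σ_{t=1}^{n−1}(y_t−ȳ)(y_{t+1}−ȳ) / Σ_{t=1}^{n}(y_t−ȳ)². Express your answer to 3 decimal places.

Mean ȳ = (-1 − 2 + 2 + 1 − 1 + 3)/6 = 0.3333
Deviations from mean: -1.3333, -2.3333, 1.6667, 0.6667, -1.3333, 2.6667
Numerator Σ_{t=1}^{5}(y_t−ȳ)(y_{t+1}−ȳ) = -4.1111
Denominator Σ(y_t−ȳ)² = 19.3333
r_1 = -4.1111 / 19.3333 = -0.213

-0.213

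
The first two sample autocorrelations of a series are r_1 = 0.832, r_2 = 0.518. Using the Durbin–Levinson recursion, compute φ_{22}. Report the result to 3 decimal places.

φ_{22} = (r_2 − r_1²) / (1 − r_1²)
r_1² = (0.832)² = 0.692224
Numerator = 0.518 − 0.6922 = -0.1742; denominator = 1 − 0.6922 = 0.3078
φ_{22} = -0.1742 / 0.3078 = -0.566

-0.566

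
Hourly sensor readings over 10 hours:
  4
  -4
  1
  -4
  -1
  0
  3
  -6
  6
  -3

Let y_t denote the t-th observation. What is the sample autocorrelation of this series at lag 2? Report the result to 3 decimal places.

Mean ȳ = (4 − 4 + 1 − 4 − 1 + 0 + 3 − 6 + 6 − 3)/10 = -0.4000
Numerator Σ_{t=1}^{8}(y_t−ȳ)(y_{t+2}−ȳ) = 48.8800
Denominator Σ(y_t−ȳ)² = 138.4000
r_2 = 48.8800 / 138.4000 = 0.353

0.353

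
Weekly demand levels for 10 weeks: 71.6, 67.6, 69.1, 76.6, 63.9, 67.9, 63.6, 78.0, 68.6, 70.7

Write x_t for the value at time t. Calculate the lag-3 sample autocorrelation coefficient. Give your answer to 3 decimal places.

Mean x̄ = (71.6 + 67.6 + 69.1 + 76.6 + 63.9 + 67.9 + 63.6 + 78.0 + 68.6 + 70.7)/10 = 69.7600
Σ(x_t−x̄)(x_{t+3}−x̄) = (12.5856) + (12.6576) + (1.2276) + (-42.1344) + (-48.2864) + (2.1576) + (-5.7904) = -67.5828
Denominator Σ(x_t−x̄)² = 201.1440
r_3 = -67.5828 / 201.1440 = -0.336

-0.336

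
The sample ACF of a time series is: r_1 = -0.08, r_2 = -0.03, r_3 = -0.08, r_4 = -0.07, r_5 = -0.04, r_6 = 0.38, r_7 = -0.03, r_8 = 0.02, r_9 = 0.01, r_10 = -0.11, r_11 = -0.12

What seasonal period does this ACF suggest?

The largest autocorrelation is r_6 = 0.38; the remaining lags stay at or below 0.02.
The dominant spike at lag 6 indicates a seasonal period of 6.

6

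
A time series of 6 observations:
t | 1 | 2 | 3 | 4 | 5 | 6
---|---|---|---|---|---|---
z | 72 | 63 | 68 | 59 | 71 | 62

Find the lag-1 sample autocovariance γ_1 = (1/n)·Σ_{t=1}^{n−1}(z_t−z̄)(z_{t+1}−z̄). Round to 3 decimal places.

Mean z̄ = (72 + 63 + 68 + 59 + 71 + 62)/6 = 65.8333
Deviations: 6.1667, -2.8333, 2.1667, -6.8333, 5.1667, -3.8333
Σ_{t=1}^{5}(z_t−z̄)(z_{t+1}−z̄) = -93.5278
γ_1 = -93.5278 / 6 = -15.588

-15.588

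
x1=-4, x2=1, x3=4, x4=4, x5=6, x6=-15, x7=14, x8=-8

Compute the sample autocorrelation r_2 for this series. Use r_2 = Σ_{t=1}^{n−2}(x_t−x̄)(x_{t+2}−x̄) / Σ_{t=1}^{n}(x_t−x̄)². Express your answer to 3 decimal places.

Mean x̄ = (-4 + 1 + 4 + 4 + 6 − 15 + 14 − 8)/8 = 0.2500
Deviations from mean: -4.2500, 0.7500, 3.7500, 3.7500, 5.7500, -15.2500, 13.7500, -8.2500
Σ(x_t−x̄)(x_{t+2}−x̄) = (-15.9375) + (2.8125) + (21.5625) + (-57.1875) + (79.0625) + (125.8125) = 156.1250
Denominator Σ(x_t−x̄)² = 569.5000
r_2 = 156.1250 / 569.5000 = 0.274

0.274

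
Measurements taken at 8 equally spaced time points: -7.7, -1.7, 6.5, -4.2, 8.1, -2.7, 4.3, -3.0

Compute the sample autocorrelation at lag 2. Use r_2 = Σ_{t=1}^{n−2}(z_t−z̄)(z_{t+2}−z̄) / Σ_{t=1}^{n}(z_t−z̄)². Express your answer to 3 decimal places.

Mean z̄ = (-7.7 − 1.7 + 6.5 − 4.2 + 8.1 − 2.7 + 4.3 − 3.0)/8 = -0.0500
Σ(z_t−z̄)(z_{t+2}−z̄) = (-50.1075) + (6.8475) + (53.3825) + (10.9975) + (35.4525) + (7.8175) = 64.3900
Denominator Σ(z_t−z̄)² = 222.4400
r_2 = 64.3900 / 222.4400 = 0.289

0.289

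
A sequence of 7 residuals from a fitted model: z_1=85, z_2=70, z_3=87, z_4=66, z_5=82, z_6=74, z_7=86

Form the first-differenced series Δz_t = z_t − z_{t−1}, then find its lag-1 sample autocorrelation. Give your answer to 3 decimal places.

-0.827

First differences Δz: -15, 17, -21, 16, -8, 12
Mean of differences = 0.1667
Numerator Σ(Δz_t−Δz̄)(Δz_{t+1}−Δz̄) = -1172.6944
Denominator Σ(Δz_t−Δz̄)² = 1418.8333
r_1(Δz) = -1172.6944 / 1418.8333 = -0.827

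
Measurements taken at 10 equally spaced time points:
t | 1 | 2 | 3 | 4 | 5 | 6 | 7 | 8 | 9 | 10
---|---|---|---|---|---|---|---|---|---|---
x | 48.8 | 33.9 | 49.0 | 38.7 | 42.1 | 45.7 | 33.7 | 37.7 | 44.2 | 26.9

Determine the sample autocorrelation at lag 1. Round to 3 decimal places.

Mean x̄ = (48.8 + 33.9 + 49.0 + 38.7 + 42.1 + 45.7 + 33.7 + 37.7 + 44.2 + 26.9)/10 = 40.0700
Numerator Σ_{t=1}^{9}(x_t−x̄)(x_{t+1}−x̄) = -197.4949
Denominator Σ(x_t−x̄)² = 468.4210
r_1 = -197.4949 / 468.4210 = -0.422

-0.422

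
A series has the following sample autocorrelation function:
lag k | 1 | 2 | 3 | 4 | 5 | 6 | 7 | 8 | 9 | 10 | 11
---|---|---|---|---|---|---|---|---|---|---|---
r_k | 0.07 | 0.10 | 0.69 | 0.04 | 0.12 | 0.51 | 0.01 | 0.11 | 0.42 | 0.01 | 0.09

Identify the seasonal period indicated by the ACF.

3

The largest autocorrelation is r_3 = 0.69, with weaker echoes at lags 6 (0.51) and 9 (0.42); the remaining lags stay at or below 0.12.
The dominant spike at lag 3 indicates a seasonal period of 3.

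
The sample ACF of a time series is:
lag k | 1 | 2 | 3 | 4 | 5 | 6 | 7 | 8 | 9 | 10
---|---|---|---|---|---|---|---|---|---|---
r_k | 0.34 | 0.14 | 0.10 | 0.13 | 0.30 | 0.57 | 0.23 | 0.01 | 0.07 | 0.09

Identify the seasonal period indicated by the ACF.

The largest autocorrelation is r_6 = 0.57; the remaining lags stay at or below 0.34. The elevated value at lag 1 (0.34), dropping to 0.14 at lag 2, reflects decaying short-term dependence rather than seasonality.
The dominant spike at lag 6 indicates a seasonal period of 6.

6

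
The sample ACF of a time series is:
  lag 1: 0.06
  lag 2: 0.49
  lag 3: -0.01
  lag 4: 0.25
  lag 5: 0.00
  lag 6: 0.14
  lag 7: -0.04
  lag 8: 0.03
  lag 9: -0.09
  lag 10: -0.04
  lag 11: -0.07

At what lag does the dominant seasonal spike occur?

2

The largest autocorrelation is r_2 = 0.49, with a weaker echo at lag 4 (0.25); the remaining lags stay at or below 0.14.
The dominant spike at lag 2 indicates a seasonal period of 2.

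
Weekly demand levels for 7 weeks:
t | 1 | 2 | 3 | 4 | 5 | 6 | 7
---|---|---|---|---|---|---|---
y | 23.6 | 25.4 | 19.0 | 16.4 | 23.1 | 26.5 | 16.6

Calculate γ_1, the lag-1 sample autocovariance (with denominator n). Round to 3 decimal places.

Mean ȳ = (23.6 + 25.4 + 19.0 + 16.4 + 23.1 + 26.5 + 16.6)/7 = 21.5143
Deviations: 2.0857, 3.8857, -2.5143, -5.1143, 1.5857, 4.9857, -4.9143
Σ_{t=1}^{6}(y_t−ȳ)(y_{t+1}−ȳ) = -13.5116
γ_1 = -13.5116 / 7 = -1.930

-1.930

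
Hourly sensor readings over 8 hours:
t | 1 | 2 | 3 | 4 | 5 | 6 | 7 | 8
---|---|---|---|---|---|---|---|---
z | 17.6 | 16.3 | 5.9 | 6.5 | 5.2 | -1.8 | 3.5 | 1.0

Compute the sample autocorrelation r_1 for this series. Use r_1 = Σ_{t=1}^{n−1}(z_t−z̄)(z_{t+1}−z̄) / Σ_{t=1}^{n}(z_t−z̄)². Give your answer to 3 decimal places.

Mean z̄ = (17.6 + 16.3 + 5.9 + 6.5 + 5.2 − 1.8 + 3.5 + 1.0)/8 = 6.7750
Deviations from mean: 10.8250, 9.5250, -0.8750, -0.2750, -1.5750, -8.5750, -3.2750, -5.7750
Σ(z_t−z̄)(z_{t+1}−z̄) = (103.1081) + (-8.3344) + (0.2406) + (0.4331) + (13.5056) + (28.0831) + (18.9131) = 155.9494
Denominator Σ(z_t−z̄)² = 328.8350
r_1 = 155.9494 / 328.8350 = 0.474

0.474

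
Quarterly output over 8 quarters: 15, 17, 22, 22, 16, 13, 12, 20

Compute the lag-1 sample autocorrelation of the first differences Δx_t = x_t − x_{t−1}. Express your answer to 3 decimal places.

First differences Δx: 2, 5, 0, -6, -3, -1, 8
Mean of differences = 0.7143
Numerator Σ(Δx_t−Δx̄)(Δx_{t+1}−Δx̄) = 26.0612
Denominator Σ(Δx_t−Δx̄)² = 135.4286
r_1(Δx) = 26.0612 / 135.4286 = 0.192

0.192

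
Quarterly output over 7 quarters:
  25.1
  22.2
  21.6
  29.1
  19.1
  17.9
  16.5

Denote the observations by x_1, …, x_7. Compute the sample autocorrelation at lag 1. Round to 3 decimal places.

Mean x̄ = (25.1 + 22.2 + 21.6 + 29.1 + 19.1 + 17.9 + 16.5)/7 = 21.6429
Σ(x_t−x̄)(x_{t+1}−x̄) = (1.9261) + (-0.0239) + (-0.3196) + (-18.9624) + (9.5176) + (19.2490) = 11.3867
Denominator Σ(x_t−x̄)² = 114.7971
r_1 = 11.3867 / 114.7971 = 0.099

0.099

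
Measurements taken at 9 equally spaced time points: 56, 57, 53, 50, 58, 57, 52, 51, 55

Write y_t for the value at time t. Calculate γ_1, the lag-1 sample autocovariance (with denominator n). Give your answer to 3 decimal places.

-0.012

Mean ȳ = (56 + 57 + 53 + 50 + 58 + 57 + 52 + 51 + 55)/9 = 54.3333
Σ_{t=1}^{8}(y_t−ȳ)(y_{t+1}−ȳ) = -0.1111
γ_1 = -0.1111 / 9 = -0.012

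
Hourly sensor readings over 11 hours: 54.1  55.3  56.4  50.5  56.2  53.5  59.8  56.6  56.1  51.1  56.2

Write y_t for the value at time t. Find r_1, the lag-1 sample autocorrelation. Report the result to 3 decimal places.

Mean ȳ = (54.1 + 55.3 + 56.4 + 50.5 + 56.2 + 53.5 + 59.8 + 56.6 + 56.1 + 51.1 + 56.2)/11 = 55.0727
Numerator Σ_{t=1}^{10}(y_t−ȳ)(y_{t+1}−ȳ) = -20.1217
Denominator Σ(y_t−ȳ)² = 70.2018
r_1 = -20.1217 / 70.2018 = -0.287

-0.287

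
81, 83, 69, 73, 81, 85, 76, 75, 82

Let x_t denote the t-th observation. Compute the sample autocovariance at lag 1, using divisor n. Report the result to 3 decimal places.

Mean x̄ = (81 + 83 + 69 + 73 + 81 + 85 + 76 + 75 + 82)/9 = 78.3333
Σ_{t=1}^{8}(x_t−x̄)(x_{t+1}−x̄) = 2.2222
γ_1 = 2.2222 / 9 = 0.247

0.247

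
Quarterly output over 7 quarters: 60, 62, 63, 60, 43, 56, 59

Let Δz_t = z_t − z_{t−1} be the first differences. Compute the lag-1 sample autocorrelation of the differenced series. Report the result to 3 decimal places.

-0.277

First differences Δz: 2, 1, -3, -17, 13, 3
Mean of differences = -0.1667
Numerator Σ(Δz_t−Δz̄)(Δz_{t+1}−Δz̄) = -133.0278
Denominator Σ(Δz_t−Δz̄)² = 480.8333
r_1(Δz) = -133.0278 / 480.8333 = -0.277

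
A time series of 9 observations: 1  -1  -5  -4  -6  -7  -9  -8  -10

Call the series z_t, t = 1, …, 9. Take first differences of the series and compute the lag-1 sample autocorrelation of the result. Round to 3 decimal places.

-0.479

First differences Δz: -2, -4, 1, -2, -1, -2, 1, -2
Mean of differences = -1.3750
Numerator Σ(Δz_t−Δz̄)(Δz_{t+1}−Δz̄) = -9.5156
Denominator Σ(Δz_t−Δz̄)² = 19.8750
r_1(Δz) = -9.5156 / 19.8750 = -0.479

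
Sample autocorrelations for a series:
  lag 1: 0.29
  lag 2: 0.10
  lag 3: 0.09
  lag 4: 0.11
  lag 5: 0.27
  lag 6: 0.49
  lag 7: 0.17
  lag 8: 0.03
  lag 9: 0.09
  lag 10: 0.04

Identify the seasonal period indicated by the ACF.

6

The largest autocorrelation is r_6 = 0.49; the remaining lags stay at or below 0.29. The elevated value at lag 1 (0.29), dropping to 0.10 at lag 2, reflects decaying short-term dependence rather than seasonality.
The dominant spike at lag 6 indicates a seasonal period of 6.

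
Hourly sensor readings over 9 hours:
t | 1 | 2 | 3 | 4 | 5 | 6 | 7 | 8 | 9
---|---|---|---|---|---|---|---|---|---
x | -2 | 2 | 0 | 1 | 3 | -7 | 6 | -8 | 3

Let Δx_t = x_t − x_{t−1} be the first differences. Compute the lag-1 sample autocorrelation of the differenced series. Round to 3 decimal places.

First differences Δx: 4, -2, 1, 2, -10, 13, -14, 11
Mean of differences = 0.6250
Numerator Σ(Δx_t−Δx̄)(Δx_{t+1}−Δx̄) = -488.1406
Denominator Σ(Δx_t−Δx̄)² = 607.8750
r_1(Δx) = -488.1406 / 607.8750 = -0.803

-0.803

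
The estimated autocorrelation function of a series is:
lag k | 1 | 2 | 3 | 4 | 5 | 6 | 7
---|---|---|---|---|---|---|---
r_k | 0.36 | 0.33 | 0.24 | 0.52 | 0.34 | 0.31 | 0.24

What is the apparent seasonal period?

4

The largest autocorrelation is r_4 = 0.52; the remaining lags stay at or below 0.36. The elevated value at lag 1 (0.36), dropping to 0.33 at lag 2, reflects decaying short-term dependence rather than seasonality.
The dominant spike at lag 4 indicates a seasonal period of 4.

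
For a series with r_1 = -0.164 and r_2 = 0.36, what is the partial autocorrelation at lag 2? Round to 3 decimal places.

0.342

φ_{22} = (r_2 − r_1²) / (1 − r_1²)
r_1² = (-0.164)² = 0.026896
Numerator = 0.36 − 0.0269 = 0.3331; denominator = 1 − 0.0269 = 0.9731
φ_{22} = 0.3331 / 0.9731 = 0.342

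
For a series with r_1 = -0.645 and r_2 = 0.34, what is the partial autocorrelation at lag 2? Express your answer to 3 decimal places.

φ_{22} = (r_2 − r_1²) / (1 − r_1²)
r_1² = (-0.645)² = 0.416025
Numerator = 0.34 − 0.4160 = -0.0760; denominator = 1 − 0.4160 = 0.5840
φ_{22} = -0.0760 / 0.5840 = -0.130

-0.130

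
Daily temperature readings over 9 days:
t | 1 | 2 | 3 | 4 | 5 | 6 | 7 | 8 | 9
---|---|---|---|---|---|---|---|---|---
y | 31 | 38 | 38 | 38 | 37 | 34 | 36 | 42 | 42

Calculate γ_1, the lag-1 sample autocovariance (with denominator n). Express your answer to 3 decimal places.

Mean ȳ = (31 + 38 + 38 + 38 + 37 + 34 + 36 + 42 + 42)/9 = 37.3333
Σ_{t=1}^{8}(y_t−ȳ)(y_{t+1}−ȳ) = 17.5556
γ_1 = 17.5556 / 9 = 1.951

1.951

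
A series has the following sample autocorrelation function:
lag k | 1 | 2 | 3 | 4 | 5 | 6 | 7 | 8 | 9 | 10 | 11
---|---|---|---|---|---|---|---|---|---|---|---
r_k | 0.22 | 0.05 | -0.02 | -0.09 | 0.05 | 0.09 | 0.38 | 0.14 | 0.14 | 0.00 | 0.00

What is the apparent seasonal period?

The largest autocorrelation is r_7 = 0.38; the remaining lags stay at or below 0.22. The elevated value at lag 1 (0.22), dropping to 0.05 at lag 2, reflects decaying short-term dependence rather than seasonality.
The dominant spike at lag 7 indicates a seasonal period of 7.

7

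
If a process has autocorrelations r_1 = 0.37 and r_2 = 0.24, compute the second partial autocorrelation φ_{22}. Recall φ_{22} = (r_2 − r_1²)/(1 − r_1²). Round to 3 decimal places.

φ_{22} = (r_2 − r_1²) / (1 − r_1²)
r_1² = (0.37)² = 0.1369
Numerator = 0.24 − 0.1369 = 0.1031; denominator = 1 − 0.1369 = 0.8631
φ_{22} = 0.1031 / 0.8631 = 0.119

0.119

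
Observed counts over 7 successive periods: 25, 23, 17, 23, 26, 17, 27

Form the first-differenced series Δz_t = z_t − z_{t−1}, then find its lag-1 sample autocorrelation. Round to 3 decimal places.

-0.456

First differences Δz: -2, -6, 6, 3, -9, 10
Mean of differences = 0.3333
Numerator Σ(Δz_t−Δz̄)(Δz_{t+1}−Δz̄) = -121.1111
Denominator Σ(Δz_t−Δz̄)² = 265.3333
r_1(Δz) = -121.1111 / 265.3333 = -0.456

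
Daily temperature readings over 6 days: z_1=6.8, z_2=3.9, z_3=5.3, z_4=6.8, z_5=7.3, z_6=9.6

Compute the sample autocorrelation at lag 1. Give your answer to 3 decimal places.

0.270

Mean z̄ = (6.8 + 3.9 + 5.3 + 6.8 + 7.3 + 9.6)/6 = 6.6167
Deviations from mean: 0.1833, -2.7167, -1.3167, 0.1833, 0.6833, 2.9833
Σ(z_t−z̄)(z_{t+1}−z̄) = (-0.4981) + (3.5769) + (-0.2414) + (0.1253) + (2.0386) = 5.0014
Denominator Σ(z_t−z̄)² = 18.5483
r_1 = 5.0014 / 18.5483 = 0.270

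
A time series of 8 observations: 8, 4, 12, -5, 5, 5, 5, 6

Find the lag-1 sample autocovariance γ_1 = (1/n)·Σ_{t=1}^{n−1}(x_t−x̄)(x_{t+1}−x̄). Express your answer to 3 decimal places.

Mean x̄ = (8 + 4 + 12 − 5 + 5 + 5 + 5 + 6)/8 = 5.0000
Deviations: 3.0000, -1.0000, 7.0000, -10.0000, 0.0000, 0.0000, 0.0000, 1.0000
Σ_{t=1}^{7}(x_t−x̄)(x_{t+1}−x̄) = -80.0000
γ_1 = -80.0000 / 8 = -10.000

-10.000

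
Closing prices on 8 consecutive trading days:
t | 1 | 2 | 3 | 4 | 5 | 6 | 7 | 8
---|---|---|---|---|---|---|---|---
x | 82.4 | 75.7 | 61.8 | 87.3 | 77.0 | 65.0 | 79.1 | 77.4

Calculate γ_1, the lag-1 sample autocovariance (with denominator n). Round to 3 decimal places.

-23.821

Mean x̄ = (82.4 + 75.7 + 61.8 + 87.3 + 77.0 + 65.0 + 79.1 + 77.4)/8 = 75.7125
Deviations: 6.6875, -0.0125, -13.9125, 11.5875, 1.2875, -10.7125, 3.3875, 1.6875
Σ_{t=1}^{7}(x_t−x̄)(x_{t+1}−x̄) = -190.5664
γ_1 = -190.5664 / 8 = -23.821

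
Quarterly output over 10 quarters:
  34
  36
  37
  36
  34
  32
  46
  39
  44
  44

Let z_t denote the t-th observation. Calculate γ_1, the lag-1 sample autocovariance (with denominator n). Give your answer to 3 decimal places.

Mean z̄ = (34 + 36 + 37 + 36 + 34 + 32 + 46 + 39 + 44 + 44)/10 = 38.2000
Σ_{t=1}^{9}(z_t−z̄)(z_{t+1}−z̄) = 45.9600
γ_1 = 45.9600 / 10 = 4.596

4.596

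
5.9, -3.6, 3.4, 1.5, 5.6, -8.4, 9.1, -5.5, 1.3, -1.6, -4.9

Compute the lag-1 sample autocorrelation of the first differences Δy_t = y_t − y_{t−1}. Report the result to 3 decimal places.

-0.812

First differences Δy: -9.5, 7.0, -1.9, 4.1, -14.0, 17.5, -14.6, 6.8, -2.9, -3.3
Mean of differences = -1.0800
Numerator Σ(Δy_t−Δȳ)(Δy_{t+1}−Δȳ) = -753.9264
Denominator Σ(Δy_t−Δȳ)² = 928.9560
r_1(Δy) = -753.9264 / 928.9560 = -0.812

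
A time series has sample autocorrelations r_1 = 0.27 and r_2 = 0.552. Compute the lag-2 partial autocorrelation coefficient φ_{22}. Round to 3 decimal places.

φ_{22} = (r_2 − r_1²) / (1 − r_1²)
r_1² = (0.27)² = 0.0729
Numerator = 0.552 − 0.0729 = 0.4791; denominator = 1 − 0.0729 = 0.9271
φ_{22} = 0.4791 / 0.9271 = 0.517

0.517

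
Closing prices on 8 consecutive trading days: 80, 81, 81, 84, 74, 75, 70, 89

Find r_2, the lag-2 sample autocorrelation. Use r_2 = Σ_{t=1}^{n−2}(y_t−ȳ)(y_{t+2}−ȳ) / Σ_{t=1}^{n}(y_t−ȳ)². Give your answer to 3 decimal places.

Mean ȳ = (80 + 81 + 81 + 84 + 74 + 75 + 70 + 89)/8 = 79.2500
Σ(y_t−ȳ)(y_{t+2}−ȳ) = (1.3125) + (8.3125) + (-9.1875) + (-20.1875) + (48.5625) + (-41.4375) = -12.6250
Denominator Σ(y_t−ȳ)² = 255.5000
r_2 = -12.6250 / 255.5000 = -0.049

-0.049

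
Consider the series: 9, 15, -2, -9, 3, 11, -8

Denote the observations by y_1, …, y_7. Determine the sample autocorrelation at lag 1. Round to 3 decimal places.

Mean ȳ = (9 + 15 − 2 − 9 + 3 + 11 − 8)/7 = 2.7143
Deviations from mean: 6.2857, 12.2857, -4.7143, -11.7143, 0.2857, 8.2857, -10.7143
Numerator Σ_{t=1}^{6}(y_t−ȳ)(y_{t+1}−ȳ) = -15.2245
Denominator Σ(y_t−ȳ)² = 533.4286
r_1 = -15.2245 / 533.4286 = -0.029

-0.029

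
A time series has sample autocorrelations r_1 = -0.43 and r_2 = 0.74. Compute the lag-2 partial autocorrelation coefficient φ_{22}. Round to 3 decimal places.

φ_{22} = (r_2 − r_1²) / (1 − r_1²)
r_1² = (-0.43)² = 0.1849
Numerator = 0.74 − 0.1849 = 0.5551; denominator = 1 − 0.1849 = 0.8151
φ_{22} = 0.5551 / 0.8151 = 0.681

0.681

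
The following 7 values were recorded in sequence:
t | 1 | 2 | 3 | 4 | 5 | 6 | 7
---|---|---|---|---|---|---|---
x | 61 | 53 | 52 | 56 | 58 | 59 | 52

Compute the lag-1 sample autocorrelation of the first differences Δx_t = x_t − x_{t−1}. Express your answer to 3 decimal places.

0.113

First differences Δx: -8, -1, 4, 2, 1, -7
Mean of differences = -1.5000
Numerator Σ(Δx_t−Δx̄)(Δx_{t+1}−Δx̄) = 13.7500
Denominator Σ(Δx_t−Δx̄)² = 121.5000
r_1(Δx) = 13.7500 / 121.5000 = 0.113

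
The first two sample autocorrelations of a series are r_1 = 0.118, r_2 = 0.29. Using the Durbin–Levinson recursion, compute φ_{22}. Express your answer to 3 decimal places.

0.280

φ_{22} = (r_2 − r_1²) / (1 − r_1²)
r_1² = (0.118)² = 0.013924
Numerator = 0.29 − 0.0139 = 0.2761; denominator = 1 − 0.0139 = 0.9861
φ_{22} = 0.2761 / 0.9861 = 0.280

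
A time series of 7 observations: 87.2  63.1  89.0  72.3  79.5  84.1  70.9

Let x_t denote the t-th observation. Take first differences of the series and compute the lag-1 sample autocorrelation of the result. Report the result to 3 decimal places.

First differences Δx: -24.1, 25.9, -16.7, 7.2, 4.6, -13.2
Mean of differences = -2.7167
Numerator Σ(Δx_t−Δx̄)(Δx_{t+1}−Δx̄) = -1154.8903
Denominator Σ(Δx_t−Δx̄)² = 1733.4683
r_1(Δx) = -1154.8903 / 1733.4683 = -0.666

-0.666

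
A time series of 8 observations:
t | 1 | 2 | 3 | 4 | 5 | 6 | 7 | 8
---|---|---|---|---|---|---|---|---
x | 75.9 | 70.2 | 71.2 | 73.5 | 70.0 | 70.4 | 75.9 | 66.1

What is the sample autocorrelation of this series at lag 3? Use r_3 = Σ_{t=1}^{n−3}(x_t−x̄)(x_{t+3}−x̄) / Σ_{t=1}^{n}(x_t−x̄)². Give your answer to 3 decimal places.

Mean x̄ = (75.9 + 70.2 + 71.2 + 73.5 + 70.0 + 70.4 + 75.9 + 66.1)/8 = 71.6500
Deviations from mean: 4.2500, -1.4500, -0.4500, 1.8500, -1.6500, -1.2500, 4.2500, -5.5500
Numerator Σ_{t=1}^{5}(x_t−x̄)(x_{t+3}−x̄) = 27.8375
Denominator Σ(x_t−x̄)² = 76.9400
r_3 = 27.8375 / 76.9400 = 0.362

0.362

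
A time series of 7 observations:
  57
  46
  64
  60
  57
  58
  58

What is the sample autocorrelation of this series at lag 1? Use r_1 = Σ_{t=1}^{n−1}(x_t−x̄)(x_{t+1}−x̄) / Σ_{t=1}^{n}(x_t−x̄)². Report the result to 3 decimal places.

Mean x̄ = (57 + 46 + 64 + 60 + 57 + 58 + 58)/7 = 57.1429
Σ(x_t−x̄)(x_{t+1}−x̄) = (1.5918) + (-76.4082) + (19.5918) + (-0.4082) + (-0.1224) + (0.7347) = -55.0204
Denominator Σ(x_t−x̄)² = 180.8571
r_1 = -55.0204 / 180.8571 = -0.304

-0.304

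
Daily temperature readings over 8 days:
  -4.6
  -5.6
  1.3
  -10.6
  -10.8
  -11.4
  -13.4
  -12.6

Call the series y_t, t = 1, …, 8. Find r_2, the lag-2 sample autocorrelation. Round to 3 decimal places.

0.217

Mean ȳ = (-4.6 − 5.6 + 1.3 − 10.6 − 10.8 − 11.4 − 13.4 − 12.6)/8 = -8.4625
Deviations from mean: 3.8625, 2.8625, 9.7625, -2.1375, -2.3375, -2.9375, -4.9375, -4.1375
Numerator Σ_{t=1}^{6}(y_t−ȳ)(y_{t+2}−ȳ) = 38.7434
Denominator Σ(y_t−ȳ)² = 178.5788
r_2 = 38.7434 / 178.5788 = 0.217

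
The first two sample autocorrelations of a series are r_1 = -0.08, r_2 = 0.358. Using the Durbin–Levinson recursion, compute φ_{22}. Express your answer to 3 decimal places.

0.354

φ_{22} = (r_2 − r_1²) / (1 − r_1²)
r_1² = (-0.08)² = 0.0064
Numerator = 0.358 − 0.0064 = 0.3516; denominator = 1 − 0.0064 = 0.9936
φ_{22} = 0.3516 / 0.9936 = 0.354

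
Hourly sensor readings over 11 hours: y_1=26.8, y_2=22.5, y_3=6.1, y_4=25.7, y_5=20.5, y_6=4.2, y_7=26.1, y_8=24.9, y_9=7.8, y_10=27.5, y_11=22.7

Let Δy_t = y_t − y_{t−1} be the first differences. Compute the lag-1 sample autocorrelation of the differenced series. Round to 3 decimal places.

-0.494

First differences Δy: -4.3, -16.4, 19.6, -5.2, -16.3, 21.9, -1.2, -17.1, 19.7, -4.8
Mean of differences = -0.4100
Numerator Σ(Δy_t−Δȳ)(Δy_{t+1}−Δȳ) = -1060.3581
Denominator Σ(Δy_t−Δȳ)² = 2147.2490
r_1(Δy) = -1060.3581 / 2147.2490 = -0.494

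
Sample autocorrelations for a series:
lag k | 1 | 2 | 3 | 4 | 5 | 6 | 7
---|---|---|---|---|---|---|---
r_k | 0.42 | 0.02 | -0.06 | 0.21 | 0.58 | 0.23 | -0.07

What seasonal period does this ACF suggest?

The largest autocorrelation is r_5 = 0.58; the remaining lags stay at or below 0.42. The elevated value at lag 1 (0.42), dropping to 0.02 at lag 2, reflects decaying short-term dependence rather than seasonality.
The dominant spike at lag 5 indicates a seasonal period of 5.

5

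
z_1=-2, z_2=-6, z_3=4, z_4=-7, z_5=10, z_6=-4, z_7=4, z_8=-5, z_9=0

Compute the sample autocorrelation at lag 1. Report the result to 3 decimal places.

Mean z̄ = (-2 − 6 + 4 − 7 + 10 − 4 + 4 − 5 + 0)/9 = -0.6667
Numerator Σ_{t=1}^{8}(z_t−z̄)(z_{t+1}−z̄) = -189.1111
Denominator Σ(z_t−z̄)² = 258.0000
r_1 = -189.1111 / 258.0000 = -0.733

-0.733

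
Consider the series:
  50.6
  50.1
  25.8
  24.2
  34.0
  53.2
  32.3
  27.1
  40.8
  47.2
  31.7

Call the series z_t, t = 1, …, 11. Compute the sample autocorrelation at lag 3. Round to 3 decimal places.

Mean z̄ = (50.6 + 50.1 + 25.8 + 24.2 + 34.0 + 53.2 + 32.3 + 27.1 + 40.8 + 47.2 + 31.7)/11 = 37.9091
Numerator Σ_{t=1}^{8}(z_t−z̄)(z_{t+3}−z̄) = -228.4402
Denominator Σ(z_t−z̄)² = 1174.8691
r_3 = -228.4402 / 1174.8691 = -0.194

-0.194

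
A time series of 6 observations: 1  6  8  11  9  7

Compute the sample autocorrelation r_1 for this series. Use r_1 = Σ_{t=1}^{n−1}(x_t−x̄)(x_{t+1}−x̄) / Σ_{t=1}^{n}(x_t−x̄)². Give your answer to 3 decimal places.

0.293

Mean x̄ = (1 + 6 + 8 + 11 + 9 + 7)/6 = 7.0000
Deviations from mean: -6.0000, -1.0000, 1.0000, 4.0000, 2.0000, 0.0000
Numerator Σ_{t=1}^{5}(x_t−x̄)(x_{t+1}−x̄) = 17.0000
Denominator Σ(x_t−x̄)² = 58.0000
r_1 = 17.0000 / 58.0000 = 0.293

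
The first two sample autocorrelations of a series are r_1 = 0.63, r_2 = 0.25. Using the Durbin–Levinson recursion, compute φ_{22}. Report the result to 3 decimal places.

-0.244

φ_{22} = (r_2 − r_1²) / (1 − r_1²)
r_1² = (0.63)² = 0.3969
Numerator = 0.25 − 0.3969 = -0.1469; denominator = 1 − 0.3969 = 0.6031
φ_{22} = -0.1469 / 0.6031 = -0.244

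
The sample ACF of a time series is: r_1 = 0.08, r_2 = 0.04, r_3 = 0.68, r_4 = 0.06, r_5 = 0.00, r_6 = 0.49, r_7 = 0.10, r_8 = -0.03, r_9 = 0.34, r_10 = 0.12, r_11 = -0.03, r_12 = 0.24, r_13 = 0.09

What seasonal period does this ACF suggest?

The largest autocorrelation is r_3 = 0.68, with weaker echoes at lags 6 (0.49), 9 (0.34) and 12 (0.24); the remaining lags stay at or below 0.12.
The dominant spike at lag 3 indicates a seasonal period of 3.

3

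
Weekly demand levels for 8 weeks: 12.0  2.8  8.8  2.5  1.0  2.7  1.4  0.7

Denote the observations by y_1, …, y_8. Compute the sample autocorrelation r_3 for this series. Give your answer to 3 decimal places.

Mean ȳ = (12.0 + 2.8 + 8.8 + 2.5 + 1.0 + 2.7 + 1.4 + 0.7)/8 = 3.9875
Deviations from mean: 8.0125, -1.1875, 4.8125, -1.4875, -2.9875, -1.2875, -2.5875, -3.2875
Numerator Σ_{t=1}^{5}(y_t−ȳ)(y_{t+3}−ȳ) = -0.8967
Denominator Σ(y_t−ȳ)² = 119.0688
r_3 = -0.8967 / 119.0688 = -0.008

-0.008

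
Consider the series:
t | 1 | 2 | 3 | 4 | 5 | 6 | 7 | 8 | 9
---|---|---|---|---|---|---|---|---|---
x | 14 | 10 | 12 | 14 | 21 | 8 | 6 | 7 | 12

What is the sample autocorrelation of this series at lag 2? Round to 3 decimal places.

Mean x̄ = (14 + 10 + 12 + 14 + 21 + 8 + 6 + 7 + 12)/9 = 11.5556
Σ(x_t−x̄)(x_{t+2}−x̄) = (1.0864) + (-3.8025) + (4.1975) + (-8.6914) + (-52.4691) + (16.1975) + (-2.4691) = -45.9506
Denominator Σ(x_t−x̄)² = 168.2222
r_2 = -45.9506 / 168.2222 = -0.273

-0.273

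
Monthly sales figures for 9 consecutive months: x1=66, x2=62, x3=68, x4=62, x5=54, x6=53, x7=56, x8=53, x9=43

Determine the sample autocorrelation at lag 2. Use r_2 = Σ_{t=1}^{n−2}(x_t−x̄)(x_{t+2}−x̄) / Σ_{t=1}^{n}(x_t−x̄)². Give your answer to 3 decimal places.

0.205

Mean x̄ = (66 + 62 + 68 + 62 + 54 + 53 + 56 + 53 + 43)/9 = 57.4444
Numerator Σ_{t=1}^{7}(x_t−x̄)(x_{t+2}−x̄) = 100.0494
Denominator Σ(x_t−x̄)² = 488.2222
r_2 = 100.0494 / 488.2222 = 0.205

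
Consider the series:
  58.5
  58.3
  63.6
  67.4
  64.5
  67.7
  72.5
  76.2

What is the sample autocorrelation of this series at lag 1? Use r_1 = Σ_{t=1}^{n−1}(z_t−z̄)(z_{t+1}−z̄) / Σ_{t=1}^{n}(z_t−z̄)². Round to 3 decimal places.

Mean z̄ = (58.5 + 58.3 + 63.6 + 67.4 + 64.5 + 67.7 + 72.5 + 76.2)/8 = 66.0875
Deviations from mean: -7.5875, -7.7875, -2.4875, 1.3125, -1.5875, 1.6125, 6.4125, 10.1125
Σ(z_t−z̄)(z_{t+1}−z̄) = (59.0877) + (19.3714) + (-3.2648) + (-2.0836) + (-2.5598) + (10.3402) + (64.8464) = 145.7373
Denominator Σ(z_t−z̄)² = 274.6288
r_1 = 145.7373 / 274.6288 = 0.531

0.531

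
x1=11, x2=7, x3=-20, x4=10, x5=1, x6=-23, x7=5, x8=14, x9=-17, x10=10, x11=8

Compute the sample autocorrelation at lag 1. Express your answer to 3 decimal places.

Mean x̄ = (11 + 7 − 20 + 10 + 1 − 23 + 5 + 14 − 17 + 10 + 8)/11 = 0.5455
Numerator Σ_{t=1}^{10}(x_t−x̄)(x_{t+1}−x̄) = -642.2066
Denominator Σ(x_t−x̄)² = 1870.7273
r_1 = -642.2066 / 1870.7273 = -0.343

-0.343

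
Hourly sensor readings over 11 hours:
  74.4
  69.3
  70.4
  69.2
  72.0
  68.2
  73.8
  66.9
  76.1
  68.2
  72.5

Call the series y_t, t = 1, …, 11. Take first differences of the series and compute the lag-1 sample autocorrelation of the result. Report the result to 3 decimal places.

First differences Δy: -5.1, 1.1, -1.2, 2.8, -3.8, 5.6, -6.9, 9.2, -7.9, 4.3
Mean of differences = -0.1900
Numerator Σ(Δy_t−Δȳ)(Δy_{t+1}−Δȳ) = -251.2251
Denominator Σ(Δy_t−Δȳ)² = 295.0890
r_1(Δy) = -251.2251 / 295.0890 = -0.851

-0.851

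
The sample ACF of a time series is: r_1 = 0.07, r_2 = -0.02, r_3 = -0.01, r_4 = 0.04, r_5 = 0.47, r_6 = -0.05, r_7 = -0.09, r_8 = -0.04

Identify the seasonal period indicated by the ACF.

The largest autocorrelation is r_5 = 0.47; the remaining lags stay at or below 0.07.
The dominant spike at lag 5 indicates a seasonal period of 5.

5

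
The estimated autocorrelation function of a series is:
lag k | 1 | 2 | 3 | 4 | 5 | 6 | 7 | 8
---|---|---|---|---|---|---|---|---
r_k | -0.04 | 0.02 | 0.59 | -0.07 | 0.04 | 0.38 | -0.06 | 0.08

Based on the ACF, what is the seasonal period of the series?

3

The largest autocorrelation is r_3 = 0.59, with a weaker echo at lag 6 (0.38); the remaining lags stay at or below 0.08.
The dominant spike at lag 3 indicates a seasonal period of 3.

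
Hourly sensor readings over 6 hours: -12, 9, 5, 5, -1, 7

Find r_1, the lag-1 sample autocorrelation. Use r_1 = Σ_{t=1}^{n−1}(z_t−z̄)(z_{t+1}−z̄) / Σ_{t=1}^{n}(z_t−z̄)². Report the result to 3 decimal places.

-0.316

Mean z̄ = (-12 + 9 + 5 + 5 − 1 + 7)/6 = 2.1667
Deviations from mean: -14.1667, 6.8333, 2.8333, 2.8333, -3.1667, 4.8333
Σ(z_t−z̄)(z_{t+1}−z̄) = (-96.8056) + (19.3611) + (8.0278) + (-8.9722) + (-15.3056) = -93.6944
Denominator Σ(z_t−z̄)² = 296.8333
r_1 = -93.6944 / 296.8333 = -0.316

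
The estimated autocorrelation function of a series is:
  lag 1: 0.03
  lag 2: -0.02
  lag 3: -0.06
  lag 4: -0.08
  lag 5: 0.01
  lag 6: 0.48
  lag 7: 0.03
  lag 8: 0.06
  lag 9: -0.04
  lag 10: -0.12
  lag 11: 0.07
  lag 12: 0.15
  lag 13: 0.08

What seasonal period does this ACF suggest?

6

The largest autocorrelation is r_6 = 0.48, with a weaker echo at lag 12 (0.15); the remaining lags stay at or below 0.08.
The dominant spike at lag 6 indicates a seasonal period of 6.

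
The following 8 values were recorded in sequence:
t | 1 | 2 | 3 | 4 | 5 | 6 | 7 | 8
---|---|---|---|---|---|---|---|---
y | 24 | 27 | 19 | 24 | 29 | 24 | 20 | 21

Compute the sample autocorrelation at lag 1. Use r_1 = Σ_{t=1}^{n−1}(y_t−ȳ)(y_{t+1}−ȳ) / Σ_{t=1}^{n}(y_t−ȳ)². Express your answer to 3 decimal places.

-0.046

Mean ȳ = (24 + 27 + 19 + 24 + 29 + 24 + 20 + 21)/8 = 23.5000
Σ(y_t−ȳ)(y_{t+1}−ȳ) = (1.7500) + (-15.7500) + (-2.2500) + (2.7500) + (2.7500) + (-1.7500) + (8.7500) = -3.7500
Denominator Σ(y_t−ȳ)² = 82.0000
r_1 = -3.7500 / 82.0000 = -0.046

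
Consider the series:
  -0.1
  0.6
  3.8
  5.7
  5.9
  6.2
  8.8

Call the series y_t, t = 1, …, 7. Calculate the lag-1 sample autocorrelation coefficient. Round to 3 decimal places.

0.506

Mean ȳ = (-0.1 + 0.6 + 3.8 + 5.7 + 5.9 + 6.2 + 8.8)/7 = 4.4143
Deviations from mean: -4.5143, -3.8143, -0.6143, 1.2857, 1.4857, 1.7857, 4.3857
Σ(y_t−ȳ)(y_{t+1}−ȳ) = (17.2188) + (2.3431) + (-0.7898) + (1.9102) + (2.6531) + (7.8316) = 31.1669
Denominator Σ(y_t−ȳ)² = 61.5886
r_1 = 31.1669 / 61.5886 = 0.506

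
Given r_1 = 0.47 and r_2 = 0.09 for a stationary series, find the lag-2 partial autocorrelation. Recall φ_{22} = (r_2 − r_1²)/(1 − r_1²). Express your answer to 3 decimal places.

-0.168

φ_{22} = (r_2 − r_1²) / (1 − r_1²)
r_1² = (0.47)² = 0.2209
Numerator = 0.09 − 0.2209 = -0.1309; denominator = 1 − 0.2209 = 0.7791
φ_{22} = -0.1309 / 0.7791 = -0.168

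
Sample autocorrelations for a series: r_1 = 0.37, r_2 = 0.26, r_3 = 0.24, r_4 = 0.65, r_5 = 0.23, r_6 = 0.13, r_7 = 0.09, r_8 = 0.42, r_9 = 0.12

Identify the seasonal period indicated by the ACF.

4

The largest autocorrelation is r_4 = 0.65, with a weaker echo at lag 8 (0.42); the remaining lags stay at or below 0.37. The elevated value at lag 1 (0.37), dropping to 0.26 at lag 2, reflects decaying short-term dependence rather than seasonality.
The dominant spike at lag 4 indicates a seasonal period of 4.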